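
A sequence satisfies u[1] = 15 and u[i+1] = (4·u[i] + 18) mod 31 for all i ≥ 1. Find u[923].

20

Listing terms: u[1] = 15, u[2] = 16, u[3] = 20, u[4] = 5, u[5] = 7, u[6] = 15.
The sequence repeats with period 5.
So u[923] = u[1 + ((923-1) mod 5)] = u[3] = 20.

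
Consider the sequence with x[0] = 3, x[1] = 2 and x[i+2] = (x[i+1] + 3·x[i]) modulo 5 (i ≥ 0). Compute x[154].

0

x[0] = 3, x[1] = 2, x[2] = 1, x[3] = 2, x[4] = 0, x[5] = 1, x[6] = 1, x[7] = 4, x[8] = 2, x[9] = 4, x[10] = 0, x[11] = 2, x[12] = 2, x[13] = 3, x[14] = 4, x[15] = 3, x[16] = 0, x[17] = 4, x[18] = 4, x[19] = 1, x[20] = 3, x[21] = 1, x[22] = 0, x[23] = 3, x[24] = 3, x[25] = 2.
The sequence repeats with period 24.
So x[154] = x[0 + ((154-0) mod 24)] = x[10] = 0.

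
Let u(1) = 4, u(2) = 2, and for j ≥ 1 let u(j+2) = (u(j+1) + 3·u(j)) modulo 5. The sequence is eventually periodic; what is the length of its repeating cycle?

24

Listing terms: u(1) = 4, u(2) = 2, u(3) = 4, u(4) = 0, u(5) = 2, u(6) = 2, u(7) = 3, u(8) = 4, u(9) = 3, u(10) = 0, u(11) = 4, u(12) = 4, u(13) = 1, u(14) = 3, u(15) = 1, u(16) = 0, u(17) = 3, u(18) = 3, u(19) = 2, u(20) = 1, u(21) = 2, u(22) = 0, u(23) = 1, u(24) = 1, u(25) = 4, u(26) = 2.
The sequence repeats with period 24.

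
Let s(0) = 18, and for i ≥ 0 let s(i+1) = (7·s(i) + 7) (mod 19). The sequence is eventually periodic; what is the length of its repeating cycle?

3

s(0) = 18; s(1) = 0; s(2) = 7; s(3) = 18.
Since s(3) = s(0) = 18, the sequence is periodic with period 3.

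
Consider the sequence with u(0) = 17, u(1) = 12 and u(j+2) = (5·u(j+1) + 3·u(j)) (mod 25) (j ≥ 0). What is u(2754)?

16

We have u(0) = 17,  u(1) = 12,  u(2) = 11,  u(3) = 16,  u(4) = 13,  u(5) = 13,  u(6) = 4,  u(7) = 9,  u(8) = 7,  u(9) = 12,  u(10) = 6,  u(11) = 16,  u(12) = 23,  u(13) = 13,  u(14) = 9,  u(15) = 9,  u(16) = 22,  u(17) = 12,  u(18) = 1,  u(19) = 16,  u(20) = 8,  u(21) = 13,  u(22) = 14,  u(23) = 9,  u(24) = 12,  u(25) = 12,  u(26) = 21,  u(27) = 16,  u(28) = 18,  u(29) = 13,  u(30) = 19,  u(31) = 9,  u(32) = 2,  u(33) = 12,  u(34) = 16,  u(35) = 16,  u(36) = 3,  u(37) = 13,  u(38) = 24,  u(39) = 9,  u(40) = 17,  u(41) = 12.
The sequence repeats with period 40.
So u(2754) = u(0 + ((2754-0) mod 40)) = u(34) = 16.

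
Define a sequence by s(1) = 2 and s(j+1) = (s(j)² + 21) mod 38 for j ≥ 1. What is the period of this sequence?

Computing terms: s(1) = 2; s(2) = 25; s(3) = 0; s(4) = 21; s(5) = 6; s(6) = 19; s(7) = 2.
The sequence repeats with period 6.

6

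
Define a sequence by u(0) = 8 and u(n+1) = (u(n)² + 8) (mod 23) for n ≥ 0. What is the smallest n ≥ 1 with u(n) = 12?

4

We have u(0) = 8; u(1) = 3; u(2) = 17; u(3) = 21; u(4) = 12; u(5) = 14; u(6) = 20; u(7) = 17.
Since u(7) = u(2) = 17, the sequence is eventually periodic: after a pre-period of length 2 it cycles with period 5.
The value 12 first appears (with n ≥ 1) at u(4).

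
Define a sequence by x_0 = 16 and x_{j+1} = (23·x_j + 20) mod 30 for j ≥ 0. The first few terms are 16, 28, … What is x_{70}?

Listing terms: x_0 = 16,  x_1 = 28,  x_2 = 4,  x_3 = 22,  x_4 = 16.
Since x_4 = x_0 = 16, the sequence is periodic with period 4.
So x_{70} = x_{0 + ((70-0) mod 4)} = x_2 = 4.

4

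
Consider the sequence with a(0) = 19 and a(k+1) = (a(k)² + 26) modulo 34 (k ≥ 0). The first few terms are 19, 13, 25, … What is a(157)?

Listing terms: a(0) = 19; a(1) = 13; a(2) = 25; a(3) = 5; a(4) = 17; a(5) = 9; a(6) = 5.
Since a(6) = a(3) = 5, the sequence is eventually periodic: after a pre-period of length 3 it cycles with period 3.
For k ≥ 3, a(k) depends only on (k - 3) mod 3. (157 - 3) mod 3 = 1, so a(157) = a(4) = 17.

17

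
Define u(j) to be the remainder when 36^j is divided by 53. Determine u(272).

Computing terms: u(0) = 1, u(1) = 36, u(2) = 24, u(3) = 16, u(4) = 46, u(5) = 13, u(6) = 44, u(7) = 47, u(8) = 49, u(9) = 15, u(10) = 10, u(11) = 42, u(12) = 28, u(13) = 1.
The sequence repeats with period 13.
So u(272) = u(0 + ((272-0) mod 13)) = u(12) = 28.

28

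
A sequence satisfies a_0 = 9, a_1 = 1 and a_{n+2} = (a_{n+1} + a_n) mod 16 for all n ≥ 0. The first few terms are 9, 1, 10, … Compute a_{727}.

5

We have a_0 = 9,  a_1 = 1,  a_2 = 10,  a_3 = 11,  a_4 = 5,  a_5 = 0,  a_6 = 5,  a_7 = 5,  a_8 = 10,  a_9 = 15,  a_{10} = 9,  a_{11} = 8,  a_{12} = 1,  a_{13} = 9,  a_{14} = 10,  a_{15} = 3,  a_{16} = 13,  a_{17} = 0,  a_{18} = 13,  a_{19} = 13,  a_{20} = 10,  a_{21} = 7,  a_{22} = 1,  a_{23} = 8,  a_{24} = 9,  a_{25} = 1.
Since (a_{24}, a_{25}) = (a_0, a_1) = (9, 1) (two consecutive terms determine the rest), the sequence is periodic with period 24.
(727 - 0) mod 24 = 7, so a_{727} = a_7 = 5.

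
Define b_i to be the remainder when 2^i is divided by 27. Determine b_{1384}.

7

Listing terms: b_0 = 1, b_1 = 2, b_2 = 4, b_3 = 8, b_4 = 16, b_5 = 5, b_6 = 10, b_7 = 20, b_8 = 13, b_9 = 26, b_{10} = 25, b_{11} = 23, b_{12} = 19, b_{13} = 11, b_{14} = 22, b_{15} = 17, b_{16} = 7, b_{17} = 14, b_{18} = 1.
The sequence repeats with period 18.
(1384 - 0) mod 18 = 16, so b_{1384} = b_{16} = 7.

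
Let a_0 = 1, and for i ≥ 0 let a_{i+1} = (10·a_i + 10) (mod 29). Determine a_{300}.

We have a_0 = 1; a_1 = 20; a_2 = 7; a_3 = 22; a_4 = 27; a_5 = 19; a_6 = 26; a_7 = 9; a_8 = 13; a_9 = 24; a_{10} = 18; a_{11} = 16; a_{12} = 25; a_{13} = 28; a_{14} = 0; a_{15} = 10; a_{16} = 23; a_{17} = 8; a_{18} = 3; a_{19} = 11; a_{20} = 4; a_{21} = 21; a_{22} = 17; a_{23} = 6; a_{24} = 12; a_{25} = 14; a_{26} = 5; a_{27} = 2; a_{28} = 1.
The sequence repeats with period 28.
(300 - 0) mod 28 = 20, so a_{300} = a_{20} = 4.

4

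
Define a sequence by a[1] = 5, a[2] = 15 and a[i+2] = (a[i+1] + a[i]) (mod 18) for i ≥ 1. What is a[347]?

5

a[1] = 5; a[2] = 15; a[3] = 2; a[4] = 17; a[5] = 1; a[6] = 0; a[7] = 1; a[8] = 1; a[9] = 2; a[10] = 3; a[11] = 5; a[12] = 8; a[13] = 13; a[14] = 3; a[15] = 16; a[16] = 1; a[17] = 17; a[18] = 0; a[19] = 17; a[20] = 17; a[21] = 16; a[22] = 15; a[23] = 13; a[24] = 10; a[25] = 5; a[26] = 15.
The sequence repeats with period 24.
(347 - 1) mod 24 = 10, so a[347] = a[11] = 5.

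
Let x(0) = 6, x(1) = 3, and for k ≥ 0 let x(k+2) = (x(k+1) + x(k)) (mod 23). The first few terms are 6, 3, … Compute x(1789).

We have x(0) = 6; x(1) = 3; x(2) = 9; x(3) = 12; x(4) = 21; x(5) = 10; x(6) = 8; x(7) = 18; x(8) = 3; x(9) = 21; x(10) = 1; x(11) = 22; x(12) = 0; x(13) = 22; x(14) = 22; x(15) = 21; x(16) = 20; x(17) = 18; x(18) = 15; x(19) = 10; x(20) = 2; x(21) = 12; x(22) = 14; x(23) = 3; x(24) = 17; x(25) = 20; x(26) = 14; x(27) = 11; x(28) = 2; x(29) = 13; x(30) = 15; x(31) = 5; x(32) = 20; x(33) = 2; x(34) = 22; x(35) = 1; x(36) = 0; x(37) = 1; x(38) = 1; x(39) = 2; x(40) = 3; x(41) = 5; x(42) = 8; x(43) = 13; x(44) = 21; x(45) = 11; x(46) = 9; x(47) = 20; x(48) = 6; x(49) = 3.
The sequence repeats with period 48.
(1789 - 0) mod 48 = 13, so x(1789) = x(13) = 22.

22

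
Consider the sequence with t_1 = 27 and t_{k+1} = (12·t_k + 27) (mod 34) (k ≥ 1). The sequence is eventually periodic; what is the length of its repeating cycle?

16

Listing terms: t_1 = 27, t_2 = 11, t_3 = 23, t_4 = 31, t_5 = 25, t_6 = 21, t_7 = 7, t_8 = 9, t_9 = 33, t_{10} = 15, t_{11} = 3, t_{12} = 29, t_{13} = 1, t_{14} = 5, t_{15} = 19, t_{16} = 17, t_{17} = 27.
Since t_{17} = t_1 = 27, the sequence is periodic with period 16.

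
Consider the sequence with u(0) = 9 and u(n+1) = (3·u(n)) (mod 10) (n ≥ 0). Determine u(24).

Computing terms: u(0) = 9,  u(1) = 7,  u(2) = 1,  u(3) = 3,  u(4) = 9.
The sequence repeats with period 4.
(24 - 0) mod 4 = 0, so u(24) = u(0) = 9.

9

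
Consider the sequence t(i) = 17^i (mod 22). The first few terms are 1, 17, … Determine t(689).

13

t(0) = 1,  t(1) = 17,  t(2) = 3,  t(3) = 7,  t(4) = 9,  t(5) = 21,  t(6) = 5,  t(7) = 19,  t(8) = 15,  t(9) = 13,  t(10) = 1.
Since t(10) = t(0) = 1, the sequence is periodic with period 10.
So t(689) = t(0 + ((689-0) mod 10)) = t(9) = 13.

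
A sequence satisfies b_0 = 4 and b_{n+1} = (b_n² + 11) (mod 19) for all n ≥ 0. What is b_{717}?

Listing terms: b_0 = 4,  b_1 = 8,  b_2 = 18,  b_3 = 12,  b_4 = 3,  b_5 = 1,  b_6 = 12.
Since b_6 = b_3 = 12, the sequence is eventually periodic: after a pre-period of length 3 it cycles with period 3.
For n ≥ 3, b_n depends only on (n - 3) mod 3. (717 - 3) mod 3 = 0, so b_{717} = b_3 = 12.

12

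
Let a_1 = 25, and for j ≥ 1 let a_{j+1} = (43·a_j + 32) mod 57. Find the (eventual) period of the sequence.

Listing terms: a_1 = 25; a_2 = 24; a_3 = 38; a_4 = 13; a_5 = 21; a_6 = 23; a_7 = 52; a_8 = 45; a_9 = 29; a_{10} = 25.
The sequence repeats with period 9.

9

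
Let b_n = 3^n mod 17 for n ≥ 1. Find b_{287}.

Computing terms: b_1 = 3, b_2 = 9, b_3 = 10, b_4 = 13, b_5 = 5, b_6 = 15, b_7 = 11, b_8 = 16, b_9 = 14, b_{10} = 8, b_{11} = 7, b_{12} = 4, b_{13} = 12, b_{14} = 2, b_{15} = 6, b_{16} = 1, b_{17} = 3.
Since b_{17} = b_1 = 3, the sequence is periodic with period 16.
(287 - 1) mod 16 = 14, so b_{287} = b_{15} = 6.

6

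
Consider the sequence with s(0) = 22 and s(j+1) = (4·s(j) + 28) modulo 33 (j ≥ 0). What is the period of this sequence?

15

Listing terms: s(0) = 22; s(1) = 17; s(2) = 30; s(3) = 16; s(4) = 26; s(5) = 0; s(6) = 28; s(7) = 8; s(8) = 27; s(9) = 4; s(10) = 11; s(11) = 6; s(12) = 19; s(13) = 5; s(14) = 15; s(15) = 22.
The sequence repeats with period 15.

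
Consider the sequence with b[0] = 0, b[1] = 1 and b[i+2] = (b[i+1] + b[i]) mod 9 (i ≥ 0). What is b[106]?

1

We have b[0] = 0,  b[1] = 1,  b[2] = 1,  b[3] = 2,  b[4] = 3,  b[5] = 5,  b[6] = 8,  b[7] = 4,  b[8] = 3,  b[9] = 7,  b[10] = 1,  b[11] = 8,  b[12] = 0,  b[13] = 8,  b[14] = 8,  b[15] = 7,  b[16] = 6,  b[17] = 4,  b[18] = 1,  b[19] = 5,  b[20] = 6,  b[21] = 2,  b[22] = 8,  b[23] = 1,  b[24] = 0,  b[25] = 1.
Since (b[24], b[25]) = (b[0], b[1]) = (0, 1) (two consecutive terms determine the rest), the sequence is periodic with period 24.
So b[106] = b[0 + ((106-0) mod 24)] = b[10] = 1.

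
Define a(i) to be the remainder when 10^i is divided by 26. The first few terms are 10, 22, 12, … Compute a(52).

16

a(1) = 10,  a(2) = 22,  a(3) = 12,  a(4) = 16,  a(5) = 4,  a(6) = 14,  a(7) = 10.
The sequence repeats with period 6.
So a(52) = a(1 + ((52-1) mod 6)) = a(4) = 16.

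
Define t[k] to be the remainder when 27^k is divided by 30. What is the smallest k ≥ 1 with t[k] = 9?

t[0] = 1; t[1] = 27; t[2] = 9; t[3] = 3; t[4] = 21; t[5] = 27.
Since t[5] = t[1] = 27, the sequence is eventually periodic: after a pre-period of length 1 it cycles with period 4.
The value 9 first appears (with k ≥ 1) at t[2].

2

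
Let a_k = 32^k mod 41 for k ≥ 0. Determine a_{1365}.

Listing terms: a_0 = 1,  a_1 = 32,  a_2 = 40,  a_3 = 9,  a_4 = 1.
Since a_4 = a_0 = 1, the sequence is periodic with period 4.
So a_{1365} = a_{0 + ((1365-0) mod 4)} = a_1 = 32.

32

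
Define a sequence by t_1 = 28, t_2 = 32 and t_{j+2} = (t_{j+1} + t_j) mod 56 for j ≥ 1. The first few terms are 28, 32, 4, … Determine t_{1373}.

16

t_1 = 28, t_2 = 32, t_3 = 4, t_4 = 36, t_5 = 40, t_6 = 20, t_7 = 4, t_8 = 24, t_9 = 28, t_{10} = 52, t_{11} = 24, t_{12} = 20, t_{13} = 44, t_{14} = 8, t_{15} = 52, t_{16} = 4, t_{17} = 0, t_{18} = 4, t_{19} = 4, t_{20} = 8, t_{21} = 12, t_{22} = 20, t_{23} = 32, t_{24} = 52, t_{25} = 28, t_{26} = 24, t_{27} = 52, t_{28} = 20, t_{29} = 16, t_{30} = 36, t_{31} = 52, t_{32} = 32, t_{33} = 28, t_{34} = 4, t_{35} = 32, t_{36} = 36, t_{37} = 12, t_{38} = 48, t_{39} = 4, t_{40} = 52, t_{41} = 0, t_{42} = 52, t_{43} = 52, t_{44} = 48, t_{45} = 44, t_{46} = 36, t_{47} = 24, t_{48} = 4, t_{49} = 28, t_{50} = 32.
The sequence repeats with period 48.
So t_{1373} = t_{1 + ((1373-1) mod 48)} = t_{29} = 16.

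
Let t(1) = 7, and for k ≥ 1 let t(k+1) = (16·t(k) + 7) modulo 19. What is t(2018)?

5

t(1) = 7; t(2) = 5; t(3) = 11; t(4) = 12; t(5) = 9; t(6) = 18; t(7) = 10; t(8) = 15; t(9) = 0; t(10) = 7.
Since t(10) = t(1) = 7, the sequence is periodic with period 9.
(2018 - 1) mod 9 = 1, so t(2018) = t(2) = 5.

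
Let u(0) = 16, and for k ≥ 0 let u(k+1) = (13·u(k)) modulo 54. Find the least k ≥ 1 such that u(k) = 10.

Listing terms: u(0) = 16; u(1) = 46; u(2) = 4; u(3) = 52; u(4) = 28; u(5) = 40; u(6) = 34; u(7) = 10; u(8) = 22; u(9) = 16.
The sequence repeats with period 9.
The value 10 first appears (with k ≥ 1) at u(7).

7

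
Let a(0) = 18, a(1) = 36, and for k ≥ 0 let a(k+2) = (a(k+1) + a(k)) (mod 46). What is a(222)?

Computing terms: a(0) = 18,  a(1) = 36,  a(2) = 8,  a(3) = 44,  a(4) = 6,  a(5) = 4,  a(6) = 10,  a(7) = 14,  a(8) = 24,  a(9) = 38,  a(10) = 16,  a(11) = 8,  a(12) = 24,  a(13) = 32,  a(14) = 10,  a(15) = 42,  a(16) = 6,  a(17) = 2,  a(18) = 8,  a(19) = 10,  a(20) = 18,  a(21) = 28,  a(22) = 0,  a(23) = 28,  a(24) = 28,  a(25) = 10,  a(26) = 38,  a(27) = 2,  a(28) = 40,  a(29) = 42,  a(30) = 36,  a(31) = 32,  a(32) = 22,  a(33) = 8,  a(34) = 30,  a(35) = 38,  a(36) = 22,  a(37) = 14,  a(38) = 36,  a(39) = 4,  a(40) = 40,  a(41) = 44,  a(42) = 38,  a(43) = 36,  a(44) = 28,  a(45) = 18,  a(46) = 0,  a(47) = 18,  a(48) = 18,  a(49) = 36.
Since (a(48), a(49)) = (a(0), a(1)) = (18, 36) (two consecutive terms determine the rest), the sequence is periodic with period 48.
(222 - 0) mod 48 = 30, so a(222) = a(30) = 36.

36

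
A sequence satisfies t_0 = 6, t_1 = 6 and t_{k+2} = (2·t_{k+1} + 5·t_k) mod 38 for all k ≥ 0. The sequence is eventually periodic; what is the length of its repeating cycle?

We have t_0 = 6,  t_1 = 6,  t_2 = 4,  t_3 = 0,  t_4 = 20,  t_5 = 2,  t_6 = 28,  t_7 = 28,  t_8 = 6,  t_9 = 0,  t_{10} = 30,  t_{11} = 22,  t_{12} = 4,  t_{13} = 4,  t_{14} = 28,  t_{15} = 0,  t_{16} = 26,  t_{17} = 14,  t_{18} = 6,  t_{19} = 6.
Since (t_{18}, t_{19}) = (t_0, t_1) = (6, 6) (two consecutive terms determine the rest), the sequence is periodic with period 18.

18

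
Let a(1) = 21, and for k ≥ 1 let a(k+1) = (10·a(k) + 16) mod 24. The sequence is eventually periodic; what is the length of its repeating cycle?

3

Listing terms: a(1) = 21, a(2) = 10, a(3) = 20, a(4) = 0, a(5) = 16, a(6) = 8, a(7) = 0.
Since a(7) = a(4) = 0, the sequence is eventually periodic: after a pre-period of length 3 it cycles with period 3.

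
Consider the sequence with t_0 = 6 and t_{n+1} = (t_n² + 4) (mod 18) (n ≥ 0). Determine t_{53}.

Listing terms: t_0 = 6, t_1 = 4, t_2 = 2, t_3 = 8, t_4 = 14, t_5 = 2.
Since t_5 = t_2 = 2, the sequence is eventually periodic: after a pre-period of length 2 it cycles with period 3.
For n ≥ 2, t_n depends only on (n - 2) mod 3. (53 - 2) mod 3 = 0, so t_{53} = t_2 = 2.

2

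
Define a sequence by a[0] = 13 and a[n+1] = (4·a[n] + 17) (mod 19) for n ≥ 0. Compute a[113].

14

Listing terms: a[0] = 13; a[1] = 12; a[2] = 8; a[3] = 11; a[4] = 4; a[5] = 14; a[6] = 16; a[7] = 5; a[8] = 18; a[9] = 13.
Since a[9] = a[0] = 13, the sequence is periodic with period 9.
(113 - 0) mod 9 = 5, so a[113] = a[5] = 14.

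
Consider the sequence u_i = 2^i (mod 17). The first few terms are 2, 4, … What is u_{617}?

Computing terms: u_1 = 2,  u_2 = 4,  u_3 = 8,  u_4 = 16,  u_5 = 15,  u_6 = 13,  u_7 = 9,  u_8 = 1,  u_9 = 2.
Since u_9 = u_1 = 2, the sequence is periodic with period 8.
So u_{617} = u_{1 + ((617-1) mod 8)} = u_1 = 2.

2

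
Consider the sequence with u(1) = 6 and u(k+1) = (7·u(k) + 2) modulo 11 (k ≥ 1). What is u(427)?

We have u(1) = 6, u(2) = 0, u(3) = 2, u(4) = 5, u(5) = 4, u(6) = 8, u(7) = 3, u(8) = 1, u(9) = 9, u(10) = 10, u(11) = 6.
Since u(11) = u(1) = 6, the sequence is periodic with period 10.
So u(427) = u(1 + ((427-1) mod 10)) = u(7) = 3.

3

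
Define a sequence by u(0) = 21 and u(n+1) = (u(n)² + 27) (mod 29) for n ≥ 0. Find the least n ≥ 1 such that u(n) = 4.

Listing terms: u(0) = 21,  u(1) = 4,  u(2) = 14,  u(3) = 20,  u(4) = 21.
The sequence repeats with period 4.
The value 4 first appears (with n ≥ 1) at u(1).

1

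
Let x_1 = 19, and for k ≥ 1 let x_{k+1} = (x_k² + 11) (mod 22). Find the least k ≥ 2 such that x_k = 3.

Computing terms: x_1 = 19; x_2 = 20; x_3 = 15; x_4 = 16; x_5 = 3; x_6 = 20.
Since x_6 = x_2 = 20, the sequence is eventually periodic: after a pre-period of length 1 it cycles with period 4.
The value 3 first appears (with k ≥ 2) at x_5.

5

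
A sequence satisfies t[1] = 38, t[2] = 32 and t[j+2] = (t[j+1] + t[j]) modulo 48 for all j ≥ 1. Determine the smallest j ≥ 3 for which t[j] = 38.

15

Computing terms: t[1] = 38; t[2] = 32; t[3] = 22; t[4] = 6; t[5] = 28; t[6] = 34; t[7] = 14; t[8] = 0; t[9] = 14; t[10] = 14; t[11] = 28; t[12] = 42; t[13] = 22; t[14] = 16; t[15] = 38; t[16] = 6; t[17] = 44; t[18] = 2; t[19] = 46; t[20] = 0; t[21] = 46; t[22] = 46; t[23] = 44; t[24] = 42; t[25] = 38; t[26] = 32.
The sequence repeats with period 24.
The value 38 first appears (with j ≥ 3) at t[15].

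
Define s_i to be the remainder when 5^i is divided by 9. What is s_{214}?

Listing terms: s_1 = 5,  s_2 = 7,  s_3 = 8,  s_4 = 4,  s_5 = 2,  s_6 = 1,  s_7 = 5.
Since s_7 = s_1 = 5, the sequence is periodic with period 6.
So s_{214} = s_{1 + ((214-1) mod 6)} = s_4 = 4.

4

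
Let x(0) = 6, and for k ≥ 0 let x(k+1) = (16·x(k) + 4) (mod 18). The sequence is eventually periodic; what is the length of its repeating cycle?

9

x(0) = 6, x(1) = 10, x(2) = 2, x(3) = 0, x(4) = 4, x(5) = 14, x(6) = 12, x(7) = 16, x(8) = 8, x(9) = 6.
The sequence repeats with period 9.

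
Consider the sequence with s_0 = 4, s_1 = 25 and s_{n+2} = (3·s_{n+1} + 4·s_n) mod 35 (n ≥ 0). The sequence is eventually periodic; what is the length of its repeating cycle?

30

Computing terms: s_0 = 4; s_1 = 25; s_2 = 21; s_3 = 23; s_4 = 13; s_5 = 26; s_6 = 25; s_7 = 4; s_8 = 7; s_9 = 2; s_{10} = 34; s_{11} = 5; s_{12} = 11; s_{13} = 18; s_{14} = 28; s_{15} = 16; s_{16} = 20; s_{17} = 19; s_{18} = 32; s_{19} = 32; s_{20} = 14; s_{21} = 30; s_{22} = 6; s_{23} = 33; s_{24} = 18; s_{25} = 11; s_{26} = 0; s_{27} = 9; s_{28} = 27; s_{29} = 12; s_{30} = 4; s_{31} = 25.
Since (s_{30}, s_{31}) = (s_0, s_1) = (4, 25) (two consecutive terms determine the rest), the sequence is periodic with period 30.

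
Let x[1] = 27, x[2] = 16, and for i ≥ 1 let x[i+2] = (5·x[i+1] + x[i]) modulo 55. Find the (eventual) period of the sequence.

24

Computing terms: x[1] = 27,  x[2] = 16,  x[3] = 52,  x[4] = 1,  x[5] = 2,  x[6] = 11,  x[7] = 2,  x[8] = 21,  x[9] = 52,  x[10] = 6,  x[11] = 27,  x[12] = 31,  x[13] = 17,  x[14] = 6,  x[15] = 47,  x[16] = 21,  x[17] = 42,  x[18] = 11,  x[19] = 42,  x[20] = 1,  x[21] = 47,  x[22] = 16,  x[23] = 17,  x[24] = 46,  x[25] = 27,  x[26] = 16.
The sequence repeats with period 24.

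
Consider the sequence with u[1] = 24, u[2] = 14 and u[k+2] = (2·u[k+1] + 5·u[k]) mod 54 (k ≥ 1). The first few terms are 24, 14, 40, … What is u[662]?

We have u[1] = 24; u[2] = 14; u[3] = 40; u[4] = 42; u[5] = 14; u[6] = 22; u[7] = 6; u[8] = 14; u[9] = 4; u[10] = 24; u[11] = 14.
Since (u[10], u[11]) = (u[1], u[2]) = (24, 14) (two consecutive terms determine the rest), the sequence is periodic with period 9.
So u[662] = u[1 + ((662-1) mod 9)] = u[5] = 14.

14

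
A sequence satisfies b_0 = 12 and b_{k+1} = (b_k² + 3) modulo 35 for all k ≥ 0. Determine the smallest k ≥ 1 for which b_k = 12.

Listing terms: b_0 = 12; b_1 = 7; b_2 = 17; b_3 = 12.
The sequence repeats with period 3.
The value 12 next appears (with k ≥ 1) at b_3.

3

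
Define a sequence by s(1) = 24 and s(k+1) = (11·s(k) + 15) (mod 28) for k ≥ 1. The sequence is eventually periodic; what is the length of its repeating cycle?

6

We have s(1) = 24, s(2) = 27, s(3) = 4, s(4) = 3, s(5) = 20, s(6) = 11, s(7) = 24.
Since s(7) = s(1) = 24, the sequence is periodic with period 6.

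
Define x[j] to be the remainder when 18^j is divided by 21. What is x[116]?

We have x[0] = 1, x[1] = 18, x[2] = 9, x[3] = 15, x[4] = 18.
Since x[4] = x[1] = 18, the sequence is eventually periodic: after a pre-period of length 1 it cycles with period 3.
For j ≥ 1, x[j] depends only on (j - 1) mod 3. (116 - 1) mod 3 = 1, so x[116] = x[2] = 9.

9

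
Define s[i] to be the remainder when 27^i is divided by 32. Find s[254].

9

Listing terms: s[1] = 27, s[2] = 25, s[3] = 3, s[4] = 17, s[5] = 11, s[6] = 9, s[7] = 19, s[8] = 1, s[9] = 27.
The sequence repeats with period 8.
So s[254] = s[1 + ((254-1) mod 8)] = s[6] = 9.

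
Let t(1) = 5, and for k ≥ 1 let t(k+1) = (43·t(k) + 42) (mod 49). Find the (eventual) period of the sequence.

Listing terms: t(1) = 5,  t(2) = 12,  t(3) = 19,  t(4) = 26,  t(5) = 33,  t(6) = 40,  t(7) = 47,  t(8) = 5.
Since t(8) = t(1) = 5, the sequence is periodic with period 7.

7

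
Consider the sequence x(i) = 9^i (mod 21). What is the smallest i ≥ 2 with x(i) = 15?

Listing terms: x(1) = 9,  x(2) = 18,  x(3) = 15,  x(4) = 9.
Since x(4) = x(1) = 9, the sequence is periodic with period 3.
The value 15 first appears (with i ≥ 2) at x(3).

3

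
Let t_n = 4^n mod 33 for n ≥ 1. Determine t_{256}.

4

Computing terms: t_1 = 4, t_2 = 16, t_3 = 31, t_4 = 25, t_5 = 1, t_6 = 4.
Since t_6 = t_1 = 4, the sequence is periodic with period 5.
(256 - 1) mod 5 = 0, so t_{256} = t_1 = 4.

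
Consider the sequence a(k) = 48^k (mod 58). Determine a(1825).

Listing terms: a(0) = 1; a(1) = 48; a(2) = 42; a(3) = 44; a(4) = 24; a(5) = 50; a(6) = 22; a(7) = 12; a(8) = 54; a(9) = 40; a(10) = 6; a(11) = 56; a(12) = 20; a(13) = 32; a(14) = 28; a(15) = 10; a(16) = 16; a(17) = 14; a(18) = 34; a(19) = 8; a(20) = 36; a(21) = 46; a(22) = 4; a(23) = 18; a(24) = 52; a(25) = 2; a(26) = 38; a(27) = 26; a(28) = 30; a(29) = 48.
Since a(29) = a(1) = 48, the sequence is eventually periodic: after a pre-period of length 1 it cycles with period 28.
For k ≥ 1, a(k) depends only on (k - 1) mod 28. (1825 - 1) mod 28 = 4, so a(1825) = a(5) = 50.

50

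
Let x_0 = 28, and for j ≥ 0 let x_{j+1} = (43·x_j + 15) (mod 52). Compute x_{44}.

We have x_0 = 28,  x_1 = 23,  x_2 = 16,  x_3 = 27,  x_4 = 32,  x_5 = 39,  x_6 = 28.
The sequence repeats with period 6.
So x_{44} = x_{0 + ((44-0) mod 6)} = x_2 = 16.

16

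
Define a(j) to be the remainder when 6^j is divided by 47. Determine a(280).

27

a(1) = 6,  a(2) = 36,  a(3) = 28,  a(4) = 27,  a(5) = 21,  a(6) = 32,  a(7) = 4,  a(8) = 24,  a(9) = 3,  a(10) = 18,  a(11) = 14,  a(12) = 37,  a(13) = 34,  a(14) = 16,  a(15) = 2,  a(16) = 12,  a(17) = 25,  a(18) = 9,  a(19) = 7,  a(20) = 42,  a(21) = 17,  a(22) = 8,  a(23) = 1,  a(24) = 6.
Since a(24) = a(1) = 6, the sequence is periodic with period 23.
(280 - 1) mod 23 = 3, so a(280) = a(4) = 27.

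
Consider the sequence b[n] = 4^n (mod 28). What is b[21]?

8

We have b[0] = 1,  b[1] = 4,  b[2] = 16,  b[3] = 8,  b[4] = 4.
Since b[4] = b[1] = 4, the sequence is eventually periodic: after a pre-period of length 1 it cycles with period 3.
For n ≥ 1, b[n] depends only on (n - 1) mod 3. (21 - 1) mod 3 = 2, so b[21] = b[3] = 8.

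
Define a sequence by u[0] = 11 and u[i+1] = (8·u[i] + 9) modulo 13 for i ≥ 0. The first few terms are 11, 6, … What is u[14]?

5

We have u[0] = 11, u[1] = 6, u[2] = 5, u[3] = 10, u[4] = 11.
The sequence repeats with period 4.
So u[14] = u[0 + ((14-0) mod 4)] = u[2] = 5.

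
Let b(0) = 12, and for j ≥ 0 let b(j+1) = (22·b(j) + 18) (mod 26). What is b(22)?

Listing terms: b(0) = 12,  b(1) = 22,  b(2) = 8,  b(3) = 12.
Since b(3) = b(0) = 12, the sequence is periodic with period 3.
So b(22) = b(0 + ((22-0) mod 3)) = b(1) = 22.

22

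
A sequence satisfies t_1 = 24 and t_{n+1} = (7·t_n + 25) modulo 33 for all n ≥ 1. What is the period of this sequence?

Listing terms: t_1 = 24, t_2 = 28, t_3 = 23, t_4 = 21, t_5 = 7, t_6 = 8, t_7 = 15, t_8 = 31, t_9 = 11, t_{10} = 3, t_{11} = 13, t_{12} = 17, t_{13} = 12, t_{14} = 10, t_{15} = 29, t_{16} = 30, t_{17} = 4, t_{18} = 20, t_{19} = 0, t_{20} = 25, t_{21} = 2, t_{22} = 6, t_{23} = 1, t_{24} = 32, t_{25} = 18, t_{26} = 19, t_{27} = 26, t_{28} = 9, t_{29} = 22, t_{30} = 14, t_{31} = 24.
The sequence repeats with period 30.

30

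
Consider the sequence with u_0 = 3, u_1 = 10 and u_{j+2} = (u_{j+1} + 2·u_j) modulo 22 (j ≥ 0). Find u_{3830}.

14

We have u_0 = 3; u_1 = 10; u_2 = 16; u_3 = 14; u_4 = 2; u_5 = 8; u_6 = 12; u_7 = 6; u_8 = 8; u_9 = 20; u_{10} = 14; u_{11} = 10; u_{12} = 16.
Since (u_{11}, u_{12}) = (u_1, u_2) = (10, 16) (two consecutive terms determine the rest), the sequence is eventually periodic: after a pre-period of length 1 it cycles with period 10.
For j ≥ 1, u_j depends only on (j - 1) mod 10. (3830 - 1) mod 10 = 9, so u_{3830} = u_{10} = 14.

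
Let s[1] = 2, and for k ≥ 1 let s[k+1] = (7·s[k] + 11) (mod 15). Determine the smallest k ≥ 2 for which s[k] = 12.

We have s[1] = 2; s[2] = 10; s[3] = 6; s[4] = 8; s[5] = 7; s[6] = 0; s[7] = 11; s[8] = 13; s[9] = 12; s[10] = 5; s[11] = 1; s[12] = 3; s[13] = 2.
The sequence repeats with period 12.
The value 12 first appears (with k ≥ 2) at s[9].

9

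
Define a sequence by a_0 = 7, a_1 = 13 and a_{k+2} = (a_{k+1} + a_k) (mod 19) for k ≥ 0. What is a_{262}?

a_0 = 7; a_1 = 13; a_2 = 1; a_3 = 14; a_4 = 15; a_5 = 10; a_6 = 6; a_7 = 16; a_8 = 3; a_9 = 0; a_{10} = 3; a_{11} = 3; a_{12} = 6; a_{13} = 9; a_{14} = 15; a_{15} = 5; a_{16} = 1; a_{17} = 6; a_{18} = 7; a_{19} = 13.
The sequence repeats with period 18.
(262 - 0) mod 18 = 10, so a_{262} = a_{10} = 3.

3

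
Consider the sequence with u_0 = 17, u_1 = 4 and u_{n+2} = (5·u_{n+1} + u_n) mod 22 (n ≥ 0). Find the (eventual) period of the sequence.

u_0 = 17; u_1 = 4; u_2 = 15; u_3 = 13; u_4 = 14; u_5 = 17; u_6 = 11; u_7 = 6; u_8 = 19; u_9 = 13; u_{10} = 18; u_{11} = 15; u_{12} = 5; u_{13} = 18; u_{14} = 7; u_{15} = 9; u_{16} = 8; u_{17} = 5; u_{18} = 11; u_{19} = 16; u_{20} = 3; u_{21} = 9; u_{22} = 4; u_{23} = 7; u_{24} = 17; u_{25} = 4.
The sequence repeats with period 24.

24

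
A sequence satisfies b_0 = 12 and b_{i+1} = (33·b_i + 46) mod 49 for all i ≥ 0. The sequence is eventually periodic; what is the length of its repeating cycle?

42

Computing terms: b_0 = 12,  b_1 = 1,  b_2 = 30,  b_3 = 7,  b_4 = 32,  b_5 = 24,  b_6 = 5,  b_7 = 15,  b_8 = 2,  b_9 = 14,  b_{10} = 18,  b_{11} = 3,  b_{12} = 47,  b_{13} = 29,  b_{14} = 23,  b_{15} = 21,  b_{16} = 4,  b_{17} = 31,  b_{18} = 40,  b_{19} = 43,  b_{20} = 44,  b_{21} = 28,  b_{22} = 39,  b_{23} = 10,  b_{24} = 33,  b_{25} = 8,  b_{26} = 16,  b_{27} = 35,  b_{28} = 25,  b_{29} = 38,  b_{30} = 26,  b_{31} = 22,  b_{32} = 37,  b_{33} = 42,  b_{34} = 11,  b_{35} = 17,  b_{36} = 19,  b_{37} = 36,  b_{38} = 9,  b_{39} = 0,  b_{40} = 46,  b_{41} = 45,  b_{42} = 12.
The sequence repeats with period 42.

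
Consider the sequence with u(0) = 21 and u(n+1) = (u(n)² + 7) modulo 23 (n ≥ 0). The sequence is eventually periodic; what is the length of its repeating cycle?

4

Computing terms: u(0) = 21, u(1) = 11, u(2) = 13, u(3) = 15, u(4) = 2, u(5) = 11.
Since u(5) = u(1) = 11, the sequence is eventually periodic: after a pre-period of length 1 it cycles with period 4.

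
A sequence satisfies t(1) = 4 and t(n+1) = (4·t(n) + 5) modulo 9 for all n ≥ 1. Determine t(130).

1

Computing terms: t(1) = 4; t(2) = 3; t(3) = 8; t(4) = 1; t(5) = 0; t(6) = 5; t(7) = 7; t(8) = 6; t(9) = 2; t(10) = 4.
Since t(10) = t(1) = 4, the sequence is periodic with period 9.
(130 - 1) mod 9 = 3, so t(130) = t(4) = 1.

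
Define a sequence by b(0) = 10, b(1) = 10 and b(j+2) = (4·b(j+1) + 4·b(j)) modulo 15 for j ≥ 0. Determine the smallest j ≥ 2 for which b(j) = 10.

6

Listing terms: b(0) = 10,  b(1) = 10,  b(2) = 5,  b(3) = 0,  b(4) = 5,  b(5) = 5,  b(6) = 10,  b(7) = 0,  b(8) = 10,  b(9) = 10.
Since (b(8), b(9)) = (b(0), b(1)) = (10, 10) (two consecutive terms determine the rest), the sequence is periodic with period 8.
The value 10 first appears (with j ≥ 2) at b(6).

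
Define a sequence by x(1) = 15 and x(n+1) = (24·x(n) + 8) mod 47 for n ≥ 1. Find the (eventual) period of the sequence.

We have x(1) = 15; x(2) = 39; x(3) = 4; x(4) = 10; x(5) = 13; x(6) = 38; x(7) = 27; x(8) = 45; x(9) = 7; x(10) = 35; x(11) = 2; x(12) = 9; x(13) = 36; x(14) = 26; x(15) = 21; x(16) = 42; x(17) = 29; x(18) = 46; x(19) = 31; x(20) = 0; x(21) = 8; x(22) = 12; x(23) = 14; x(24) = 15.
The sequence repeats with period 23.

23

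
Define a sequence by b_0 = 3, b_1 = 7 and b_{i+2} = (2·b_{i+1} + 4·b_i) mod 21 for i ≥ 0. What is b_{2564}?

3

We have b_0 = 3,  b_1 = 7,  b_2 = 5,  b_3 = 17,  b_4 = 12,  b_5 = 8,  b_6 = 1,  b_7 = 13,  b_8 = 9,  b_9 = 7,  b_{10} = 8,  b_{11} = 2,  b_{12} = 15,  b_{13} = 17,  b_{14} = 10,  b_{15} = 4,  b_{16} = 6,  b_{17} = 7,  b_{18} = 17,  b_{19} = 20,  b_{20} = 3,  b_{21} = 2,  b_{22} = 16,  b_{23} = 19,  b_{24} = 18,  b_{25} = 7,  b_{26} = 2,  b_{27} = 11,  b_{28} = 9,  b_{29} = 20,  b_{30} = 13,  b_{31} = 1,  b_{32} = 12,  b_{33} = 7,  b_{34} = 20,  b_{35} = 5,  b_{36} = 6,  b_{37} = 11,  b_{38} = 4,  b_{39} = 10,  b_{40} = 15,  b_{41} = 7,  b_{42} = 11,  b_{43} = 8,  b_{44} = 18,  b_{45} = 5,  b_{46} = 19,  b_{47} = 16,  b_{48} = 3,  b_{49} = 7.
The sequence repeats with period 48.
So b_{2564} = b_{0 + ((2564-0) mod 48)} = b_{20} = 3.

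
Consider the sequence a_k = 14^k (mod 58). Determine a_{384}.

24

Listing terms: a_0 = 1; a_1 = 14; a_2 = 22; a_3 = 18; a_4 = 20; a_5 = 48; a_6 = 34; a_7 = 12; a_8 = 52; a_9 = 32; a_{10} = 42; a_{11} = 8; a_{12} = 54; a_{13} = 2; a_{14} = 28; a_{15} = 44; a_{16} = 36; a_{17} = 40; a_{18} = 38; a_{19} = 10; a_{20} = 24; a_{21} = 46; a_{22} = 6; a_{23} = 26; a_{24} = 16; a_{25} = 50; a_{26} = 4; a_{27} = 56; a_{28} = 30; a_{29} = 14.
Since a_{29} = a_1 = 14, the sequence is eventually periodic: after a pre-period of length 1 it cycles with period 28.
For k ≥ 1, a_k depends only on (k - 1) mod 28. (384 - 1) mod 28 = 19, so a_{384} = a_{20} = 24.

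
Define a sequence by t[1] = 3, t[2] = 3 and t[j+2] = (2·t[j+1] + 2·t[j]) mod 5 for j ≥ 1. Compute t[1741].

2

We have t[1] = 3, t[2] = 3, t[3] = 2, t[4] = 0, t[5] = 4, t[6] = 3, t[7] = 4, t[8] = 4, t[9] = 1, t[10] = 0, t[11] = 2, t[12] = 4, t[13] = 2, t[14] = 2, t[15] = 3, t[16] = 0, t[17] = 1, t[18] = 2, t[19] = 1, t[20] = 1, t[21] = 4, t[22] = 0, t[23] = 3, t[24] = 1, t[25] = 3, t[26] = 3.
The sequence repeats with period 24.
(1741 - 1) mod 24 = 12, so t[1741] = t[13] = 2.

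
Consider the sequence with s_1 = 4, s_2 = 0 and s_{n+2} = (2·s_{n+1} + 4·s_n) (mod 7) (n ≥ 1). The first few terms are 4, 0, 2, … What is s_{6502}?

Computing terms: s_1 = 4; s_2 = 0; s_3 = 2; s_4 = 4; s_5 = 2; s_6 = 6; s_7 = 6; s_8 = 1; s_9 = 5; s_{10} = 0; s_{11} = 6; s_{12} = 5; s_{13} = 6; s_{14} = 4; s_{15} = 4; s_{16} = 3; s_{17} = 1; s_{18} = 0; s_{19} = 4; s_{20} = 1; s_{21} = 4; s_{22} = 5; s_{23} = 5; s_{24} = 2; s_{25} = 3; s_{26} = 0; s_{27} = 5; s_{28} = 3; s_{29} = 5; s_{30} = 1; s_{31} = 1; s_{32} = 6; s_{33} = 2; s_{34} = 0; s_{35} = 1; s_{36} = 2; s_{37} = 1; s_{38} = 3; s_{39} = 3; s_{40} = 4; s_{41} = 6; s_{42} = 0; s_{43} = 3; s_{44} = 6; s_{45} = 3; s_{46} = 2; s_{47} = 2; s_{48} = 5; s_{49} = 4; s_{50} = 0.
The sequence repeats with period 48.
So s_{6502} = s_{1 + ((6502-1) mod 48)} = s_{22} = 5.

5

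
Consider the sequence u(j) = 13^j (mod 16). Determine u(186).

9

Computing terms: u(1) = 13; u(2) = 9; u(3) = 5; u(4) = 1; u(5) = 13.
The sequence repeats with period 4.
So u(186) = u(1 + ((186-1) mod 4)) = u(2) = 9.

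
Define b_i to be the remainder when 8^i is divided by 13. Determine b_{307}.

5

b_0 = 1, b_1 = 8, b_2 = 12, b_3 = 5, b_4 = 1.
Since b_4 = b_0 = 1, the sequence is periodic with period 4.
So b_{307} = b_{0 + ((307-0) mod 4)} = b_3 = 5.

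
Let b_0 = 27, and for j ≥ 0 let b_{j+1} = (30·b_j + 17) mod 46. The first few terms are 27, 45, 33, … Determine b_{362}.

We have b_0 = 27, b_1 = 45, b_2 = 33, b_3 = 41, b_4 = 5, b_5 = 29, b_6 = 13, b_7 = 39, b_8 = 37, b_9 = 23, b_{10} = 17, b_{11} = 21, b_{12} = 3, b_{13} = 15, b_{14} = 7, b_{15} = 43, b_{16} = 19, b_{17} = 35, b_{18} = 9, b_{19} = 11, b_{20} = 25, b_{21} = 31, b_{22} = 27.
Since b_{22} = b_0 = 27, the sequence is periodic with period 22.
(362 - 0) mod 22 = 10, so b_{362} = b_{10} = 17.

17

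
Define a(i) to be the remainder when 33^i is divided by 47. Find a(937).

19

a(0) = 1; a(1) = 33; a(2) = 8; a(3) = 29; a(4) = 17; a(5) = 44; a(6) = 42; a(7) = 23; a(8) = 7; a(9) = 43; a(10) = 9; a(11) = 15; a(12) = 25; a(13) = 26; a(14) = 12; a(15) = 20; a(16) = 2; a(17) = 19; a(18) = 16; a(19) = 11; a(20) = 34; a(21) = 41; a(22) = 37; a(23) = 46; a(24) = 14; a(25) = 39; a(26) = 18; a(27) = 30; a(28) = 3; a(29) = 5; a(30) = 24; a(31) = 40; a(32) = 4; a(33) = 38; a(34) = 32; a(35) = 22; a(36) = 21; a(37) = 35; a(38) = 27; a(39) = 45; a(40) = 28; a(41) = 31; a(42) = 36; a(43) = 13; a(44) = 6; a(45) = 10; a(46) = 1.
Since a(46) = a(0) = 1, the sequence is periodic with period 46.
(937 - 0) mod 46 = 17, so a(937) = a(17) = 19.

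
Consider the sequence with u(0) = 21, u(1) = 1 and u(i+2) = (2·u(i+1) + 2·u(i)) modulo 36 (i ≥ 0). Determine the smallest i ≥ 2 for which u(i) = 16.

We have u(0) = 21,  u(1) = 1,  u(2) = 8,  u(3) = 18,  u(4) = 16,  u(5) = 32,  u(6) = 24,  u(7) = 4,  u(8) = 20,  u(9) = 12,  u(10) = 28,  u(11) = 8,  u(12) = 0,  u(13) = 16,  u(14) = 32.
Since (u(13), u(14)) = (u(4), u(5)) = (16, 32) (two consecutive terms determine the rest), the sequence is eventually periodic: after a pre-period of length 4 it cycles with period 9.
The value 16 first appears (with i ≥ 2) at u(4).

4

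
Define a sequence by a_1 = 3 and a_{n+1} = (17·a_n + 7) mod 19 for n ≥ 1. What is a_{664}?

7

a_1 = 3,  a_2 = 1,  a_3 = 5,  a_4 = 16,  a_5 = 13,  a_6 = 0,  a_7 = 7,  a_8 = 12,  a_9 = 2,  a_{10} = 3.
Since a_{10} = a_1 = 3, the sequence is periodic with period 9.
(664 - 1) mod 9 = 6, so a_{664} = a_7 = 7.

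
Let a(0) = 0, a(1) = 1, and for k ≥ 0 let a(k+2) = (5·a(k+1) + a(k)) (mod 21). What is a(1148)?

Listing terms: a(0) = 0,  a(1) = 1,  a(2) = 5,  a(3) = 5,  a(4) = 9,  a(5) = 8,  a(6) = 7,  a(7) = 1,  a(8) = 12,  a(9) = 19,  a(10) = 2,  a(11) = 8,  a(12) = 0,  a(13) = 8,  a(14) = 19,  a(15) = 19,  a(16) = 9,  a(17) = 1,  a(18) = 14,  a(19) = 8,  a(20) = 12,  a(21) = 5,  a(22) = 16,  a(23) = 1,  a(24) = 0,  a(25) = 1.
The sequence repeats with period 24.
So a(1148) = a(0 + ((1148-0) mod 24)) = a(20) = 12.

12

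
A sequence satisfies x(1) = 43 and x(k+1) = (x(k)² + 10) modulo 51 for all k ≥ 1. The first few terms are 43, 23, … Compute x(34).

Listing terms: x(1) = 43, x(2) = 23, x(3) = 29, x(4) = 35, x(5) = 11, x(6) = 29.
Since x(6) = x(3) = 29, the sequence is eventually periodic: after a pre-period of length 2 it cycles with period 3.
For k ≥ 3, x(k) depends only on (k - 3) mod 3. (34 - 3) mod 3 = 1, so x(34) = x(4) = 35.

35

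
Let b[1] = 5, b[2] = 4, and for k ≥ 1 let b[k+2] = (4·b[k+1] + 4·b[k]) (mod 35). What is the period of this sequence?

6

We have b[1] = 5,  b[2] = 4,  b[3] = 1,  b[4] = 20,  b[5] = 14,  b[6] = 31,  b[7] = 5,  b[8] = 4.
The sequence repeats with period 6.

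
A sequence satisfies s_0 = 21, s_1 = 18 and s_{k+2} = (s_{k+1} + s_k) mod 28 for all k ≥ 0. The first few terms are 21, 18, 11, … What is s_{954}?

Listing terms: s_0 = 21,  s_1 = 18,  s_2 = 11,  s_3 = 1,  s_4 = 12,  s_5 = 13,  s_6 = 25,  s_7 = 10,  s_8 = 7,  s_9 = 17,  s_{10} = 24,  s_{11} = 13,  s_{12} = 9,  s_{13} = 22,  s_{14} = 3,  s_{15} = 25,  s_{16} = 0,  s_{17} = 25,  s_{18} = 25,  s_{19} = 22,  s_{20} = 19,  s_{21} = 13,  s_{22} = 4,  s_{23} = 17,  s_{24} = 21,  s_{25} = 10,  s_{26} = 3,  s_{27} = 13,  s_{28} = 16,  s_{29} = 1,  s_{30} = 17,  s_{31} = 18,  s_{32} = 7,  s_{33} = 25,  s_{34} = 4,  s_{35} = 1,  s_{36} = 5,  s_{37} = 6,  s_{38} = 11,  s_{39} = 17,  s_{40} = 0,  s_{41} = 17,  s_{42} = 17,  s_{43} = 6,  s_{44} = 23,  s_{45} = 1,  s_{46} = 24,  s_{47} = 25,  s_{48} = 21,  s_{49} = 18.
Since (s_{48}, s_{49}) = (s_0, s_1) = (21, 18) (two consecutive terms determine the rest), the sequence is periodic with period 48.
(954 - 0) mod 48 = 42, so s_{954} = s_{42} = 17.

17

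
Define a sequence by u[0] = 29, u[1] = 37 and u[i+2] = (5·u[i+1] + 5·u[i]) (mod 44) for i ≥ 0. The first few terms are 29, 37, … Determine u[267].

7

Listing terms: u[0] = 29; u[1] = 37; u[2] = 22; u[3] = 31; u[4] = 1; u[5] = 28; u[6] = 13; u[7] = 29; u[8] = 34; u[9] = 7; u[10] = 29; u[11] = 4; u[12] = 33; u[13] = 9; u[14] = 34; u[15] = 39; u[16] = 13; u[17] = 40; u[18] = 1; u[19] = 29; u[20] = 18; u[21] = 15; u[22] = 33; u[23] = 20; u[24] = 1; u[25] = 17; u[26] = 2; u[27] = 7; u[28] = 1; u[29] = 40; u[30] = 29; u[31] = 37.
Since (u[30], u[31]) = (u[0], u[1]) = (29, 37) (two consecutive terms determine the rest), the sequence is periodic with period 30.
So u[267] = u[0 + ((267-0) mod 30)] = u[27] = 7.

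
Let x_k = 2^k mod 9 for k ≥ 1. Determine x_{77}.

Listing terms: x_1 = 2,  x_2 = 4,  x_3 = 8,  x_4 = 7,  x_5 = 5,  x_6 = 1,  x_7 = 2.
The sequence repeats with period 6.
(77 - 1) mod 6 = 4, so x_{77} = x_5 = 5.

5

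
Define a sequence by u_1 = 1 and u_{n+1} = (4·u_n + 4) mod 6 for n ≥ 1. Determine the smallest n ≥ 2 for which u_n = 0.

Computing terms: u_1 = 1, u_2 = 2, u_3 = 0, u_4 = 4, u_5 = 2.
Since u_5 = u_2 = 2, the sequence is eventually periodic: after a pre-period of length 1 it cycles with period 3.
The value 0 first appears (with n ≥ 2) at u_3.

3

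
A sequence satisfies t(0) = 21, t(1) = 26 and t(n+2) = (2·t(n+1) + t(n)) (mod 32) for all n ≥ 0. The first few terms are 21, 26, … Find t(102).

29

t(0) = 21, t(1) = 26, t(2) = 9, t(3) = 12, t(4) = 1, t(5) = 14, t(6) = 29, t(7) = 8, t(8) = 13, t(9) = 2, t(10) = 17, t(11) = 4, t(12) = 25, t(13) = 22, t(14) = 5, t(15) = 0, t(16) = 5, t(17) = 10, t(18) = 25, t(19) = 28, t(20) = 17, t(21) = 30, t(22) = 13, t(23) = 24, t(24) = 29, t(25) = 18, t(26) = 1, t(27) = 20, t(28) = 9, t(29) = 6, t(30) = 21, t(31) = 16, t(32) = 21, t(33) = 26.
Since (t(32), t(33)) = (t(0), t(1)) = (21, 26) (two consecutive terms determine the rest), the sequence is periodic with period 32.
So t(102) = t(0 + ((102-0) mod 32)) = t(6) = 29.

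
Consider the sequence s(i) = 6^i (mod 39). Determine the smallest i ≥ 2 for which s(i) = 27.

We have s(1) = 6; s(2) = 36; s(3) = 21; s(4) = 9; s(5) = 15; s(6) = 12; s(7) = 33; s(8) = 3; s(9) = 18; s(10) = 30; s(11) = 24; s(12) = 27; s(13) = 6.
Since s(13) = s(1) = 6, the sequence is periodic with period 12.
The value 27 first appears (with i ≥ 2) at s(12).

12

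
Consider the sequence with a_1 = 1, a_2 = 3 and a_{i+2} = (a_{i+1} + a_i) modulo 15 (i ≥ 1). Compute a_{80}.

2

Listing terms: a_1 = 1, a_2 = 3, a_3 = 4, a_4 = 7, a_5 = 11, a_6 = 3, a_7 = 14, a_8 = 2, a_9 = 1, a_{10} = 3.
Since (a_9, a_{10}) = (a_1, a_2) = (1, 3) (two consecutive terms determine the rest), the sequence is periodic with period 8.
So a_{80} = a_{1 + ((80-1) mod 8)} = a_8 = 2.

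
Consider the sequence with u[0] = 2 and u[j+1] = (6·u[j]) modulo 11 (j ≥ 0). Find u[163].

Computing terms: u[0] = 2,  u[1] = 1,  u[2] = 6,  u[3] = 3,  u[4] = 7,  u[5] = 9,  u[6] = 10,  u[7] = 5,  u[8] = 8,  u[9] = 4,  u[10] = 2.
Since u[10] = u[0] = 2, the sequence is periodic with period 10.
So u[163] = u[0 + ((163-0) mod 10)] = u[3] = 3.

3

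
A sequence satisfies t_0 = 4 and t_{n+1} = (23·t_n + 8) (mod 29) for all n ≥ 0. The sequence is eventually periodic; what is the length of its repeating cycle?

Computing terms: t_0 = 4, t_1 = 13, t_2 = 17, t_3 = 22, t_4 = 21, t_5 = 27, t_6 = 20, t_7 = 4.
Since t_7 = t_0 = 4, the sequence is periodic with period 7.

7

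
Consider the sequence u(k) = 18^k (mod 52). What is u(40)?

Computing terms: u(0) = 1, u(1) = 18, u(2) = 12, u(3) = 8, u(4) = 40, u(5) = 44, u(6) = 12.
Since u(6) = u(2) = 12, the sequence is eventually periodic: after a pre-period of length 2 it cycles with period 4.
For k ≥ 2, u(k) depends only on (k - 2) mod 4. (40 - 2) mod 4 = 2, so u(40) = u(4) = 40.

40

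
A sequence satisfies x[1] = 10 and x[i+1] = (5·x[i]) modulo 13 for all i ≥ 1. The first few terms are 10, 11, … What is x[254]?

11

We have x[1] = 10; x[2] = 11; x[3] = 3; x[4] = 2; x[5] = 10.
Since x[5] = x[1] = 10, the sequence is periodic with period 4.
So x[254] = x[1 + ((254-1) mod 4)] = x[2] = 11.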